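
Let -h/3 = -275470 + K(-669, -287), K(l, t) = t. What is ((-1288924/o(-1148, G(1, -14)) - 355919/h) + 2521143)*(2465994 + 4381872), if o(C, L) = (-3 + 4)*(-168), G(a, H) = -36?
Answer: 1591759894020370613/91919 ≈ 1.7317e+13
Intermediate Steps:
o(C, L) = -168 (o(C, L) = 1*(-168) = -168)
h = 827271 (h = -3*(-275470 - 287) = -3*(-275757) = 827271)
((-1288924/o(-1148, G(1, -14)) - 355919/h) + 2521143)*(2465994 + 4381872) = ((-1288924/(-168) - 355919/827271) + 2521143)*(2465994 + 4381872) = ((-1288924*(-1/168) - 355919*1/827271) + 2521143)*6847866 = ((46033/6 - 355919/827271) + 2521143)*6847866 = (12693210143/1654542 + 2521143)*6847866 = (4184030191649/1654542)*6847866 = 1591759894020370613/91919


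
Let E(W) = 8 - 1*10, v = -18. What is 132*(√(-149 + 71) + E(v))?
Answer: -264 + 132*I*√78 ≈ -264.0 + 1165.8*I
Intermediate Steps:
E(W) = -2 (E(W) = 8 - 10 = -2)
132*(√(-149 + 71) + E(v)) = 132*(√(-149 + 71) - 2) = 132*(√(-78) - 2) = 132*(I*√78 - 2) = 132*(-2 + I*√78) = -264 + 132*I*√78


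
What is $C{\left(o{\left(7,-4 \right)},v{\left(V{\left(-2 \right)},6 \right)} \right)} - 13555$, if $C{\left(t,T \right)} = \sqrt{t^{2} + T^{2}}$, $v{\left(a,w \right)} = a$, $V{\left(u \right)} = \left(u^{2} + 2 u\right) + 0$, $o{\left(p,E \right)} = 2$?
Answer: $-13553$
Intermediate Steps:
$V{\left(u \right)} = u^{2} + 2 u$
$C{\left(t,T \right)} = \sqrt{T^{2} + t^{2}}$
$C{\left(o{\left(7,-4 \right)},v{\left(V{\left(-2 \right)},6 \right)} \right)} - 13555 = \sqrt{\left(- 2 \left(2 - 2\right)\right)^{2} + 2^{2}} - 13555 = \sqrt{\left(\left(-2\right) 0\right)^{2} + 4} - 13555 = \sqrt{0^{2} + 4} - 13555 = \sqrt{0 + 4} - 13555 = \sqrt{4} - 13555 = 2 - 13555 = -13553$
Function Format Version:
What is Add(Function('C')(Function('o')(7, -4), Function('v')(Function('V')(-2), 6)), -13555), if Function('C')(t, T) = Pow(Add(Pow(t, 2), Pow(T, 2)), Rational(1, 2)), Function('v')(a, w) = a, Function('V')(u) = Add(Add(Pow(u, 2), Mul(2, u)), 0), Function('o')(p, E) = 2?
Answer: -13553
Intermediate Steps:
Function('V')(u) = Add(Pow(u, 2), Mul(2, u))
Function('C')(t, T) = Pow(Add(Pow(T, 2), Pow(t, 2)), Rational(1, 2))
Add(Function('C')(Function('o')(7, -4), Function('v')(Function('V')(-2), 6)), -13555) = Add(Pow(Add(Pow(Mul(-2, Add(2, -2)), 2), Pow(2, 2)), Rational(1, 2)), -13555) = Add(Pow(Add(Pow(Mul(-2, 0), 2), 4), Rational(1, 2)), -13555) = Add(Pow(Add(Pow(0, 2), 4), Rational(1, 2)), -13555) = Add(Pow(Add(0, 4), Rational(1, 2)), -13555) = Add(Pow(4, Rational(1, 2)), -13555) = Add(2, -13555) = -13553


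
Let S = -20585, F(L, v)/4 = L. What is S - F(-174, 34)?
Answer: -19889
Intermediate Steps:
F(L, v) = 4*L
S - F(-174, 34) = -20585 - 4*(-174) = -20585 - 1*(-696) = -20585 + 696 = -19889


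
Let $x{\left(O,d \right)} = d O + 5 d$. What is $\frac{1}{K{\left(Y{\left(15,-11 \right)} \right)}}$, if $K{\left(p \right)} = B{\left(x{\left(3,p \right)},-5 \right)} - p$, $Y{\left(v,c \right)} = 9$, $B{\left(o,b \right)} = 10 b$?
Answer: $- \frac{1}{59} \approx -0.016949$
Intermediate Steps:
$x{\left(O,d \right)} = 5 d + O d$ ($x{\left(O,d \right)} = O d + 5 d = 5 d + O d$)
$K{\left(p \right)} = -50 - p$ ($K{\left(p \right)} = 10 \left(-5\right) - p = -50 - p$)
$\frac{1}{K{\left(Y{\left(15,-11 \right)} \right)}} = \frac{1}{-50 - 9} = \frac{1}{-59} = - \frac{1}{59}$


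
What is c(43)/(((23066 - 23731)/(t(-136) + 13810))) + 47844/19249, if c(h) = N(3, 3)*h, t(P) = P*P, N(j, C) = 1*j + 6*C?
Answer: -80215161846/1828655 ≈ -43866.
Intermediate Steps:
N(j, C) = j + 6*C
t(P) = P²
c(h) = 21*h (c(h) = (3 + 6*3)*h = (3 + 18)*h = 21*h)
c(43)/(((23066 - 23731)/(t(-136) + 13810))) + 47844/19249 = (21*43)/(((23066 - 23731)/((-136)² + 13810))) + 47844/19249 = 903/((-665/(18496 + 13810))) + 47844*(1/19249) = 903/((-665/32306)) + 47844/19249 = 903/((-665*1/32306)) + 47844/19249 = 903/(-665/32306) + 47844/19249 = 903*(-32306/665) + 47844/19249 = -4167474/95 + 47844/19249 = -80215161846/1828655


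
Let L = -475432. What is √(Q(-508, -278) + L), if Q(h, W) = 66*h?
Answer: 4*I*√31810 ≈ 713.41*I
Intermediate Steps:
√(Q(-508, -278) + L) = √(66*(-508) - 475432) = √(-33528 - 475432) = √(-508960) = 4*I*√31810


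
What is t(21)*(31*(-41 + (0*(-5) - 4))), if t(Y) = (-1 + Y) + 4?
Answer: -33480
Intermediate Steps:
t(Y) = 3 + Y
t(21)*(31*(-41 + (0*(-5) - 4))) = (3 + 21)*(31*(-41 + (0*(-5) - 4))) = 24*(31*(-41 + (0 - 4))) = 24*(31*(-41 - 4)) = 24*(31*(-45)) = 24*(-1395) = -33480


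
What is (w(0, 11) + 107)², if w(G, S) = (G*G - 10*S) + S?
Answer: 64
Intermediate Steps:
w(G, S) = G² - 9*S (w(G, S) = (G² - 10*S) + S = G² - 9*S)
(w(0, 11) + 107)² = ((0² - 9*11) + 107)² = ((0 - 99) + 107)² = (-99 + 107)² = 8² = 64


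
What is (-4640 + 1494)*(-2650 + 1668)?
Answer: 3089372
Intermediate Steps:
(-4640 + 1494)*(-2650 + 1668) = -3146*(-982) = 3089372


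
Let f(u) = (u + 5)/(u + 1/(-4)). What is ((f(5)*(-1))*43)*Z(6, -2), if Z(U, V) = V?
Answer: 3440/19 ≈ 181.05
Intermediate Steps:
f(u) = (5 + u)/(-¼ + u) (f(u) = (5 + u)/(u - ¼) = (5 + u)/(-¼ + u))
((f(5)*(-1))*43)*Z(6, -2) = (((4*(5 + 5)/(-1 + 4*5))*(-1))*43)*(-2) = (((4*10/(-1 + 20))*(-1))*43)*(-2) = (((4*10/19)*(-1))*43)*(-2) = (((4*(1/19)*10)*(-1))*43)*(-2) = (((40/19)*(-1))*43)*(-2) = -40/19*43*(-2) = -1720/19*(-2) = 3440/19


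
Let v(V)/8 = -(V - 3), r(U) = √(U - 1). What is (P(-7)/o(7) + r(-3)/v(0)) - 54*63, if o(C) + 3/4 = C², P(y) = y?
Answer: -656614/193 + I/12 ≈ -3402.1 + 0.083333*I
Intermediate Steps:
r(U) = √(-1 + U)
v(V) = 24 - 8*V (v(V) = 8*(-(V - 3)) = 8*(-(-3 + V)) = 8*(3 - V) = 24 - 8*V)
o(C) = -¾ + C²
(P(-7)/o(7) + r(-3)/v(0)) - 54*63 = (-7/(-¾ + 7²) + √(-1 - 3)/(24 - 8*0)) - 54*63 = (-7/(-¾ + 49) + √(-4)/(24 + 0)) - 3402 = (-7/193/4 + (2*I)/24) - 3402 = (-7*4/193 + (2*I)*(1/24)) - 3402 = (-28/193 + I/12) - 3402 = -656614/193 + I/12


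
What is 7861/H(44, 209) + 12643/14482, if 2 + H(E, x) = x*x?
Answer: 666076599/632559278 ≈ 1.0530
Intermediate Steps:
H(E, x) = -2 + x² (H(E, x) = -2 + x*x = -2 + x²)
7861/H(44, 209) + 12643/14482 = 7861/(-2 + 209²) + 12643/14482 = 7861/(-2 + 43681) + 12643*(1/14482) = 7861/43679 + 12643/14482 = 666076599/632559278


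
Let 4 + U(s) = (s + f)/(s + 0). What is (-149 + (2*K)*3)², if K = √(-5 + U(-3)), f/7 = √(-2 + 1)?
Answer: (149 - √6*(1 - 7*I))² ≈ 21183.0 + 5025.6*I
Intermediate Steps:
f = 7*I (f = 7*√(-2 + 1) = 7*√(-1) = 7*I ≈ 7.0*I)
U(s) = -4 + (s + 7*I)/s (U(s) = -4 + (s + 7*I)/(s + 0) = -4 + (s + 7*I)/s)
K = 7*√6*(⅐ - I)/6 (K = √(-5 + (-3 + 7*I/(-3))) = √(-5 + (-3 + 7*I*(-⅓))) = √(-5 + (-3 - 7*I/3)) = √(-8 - 7*I/3) = 7*√6*(⅐ - I)/6 ≈ 0.40825 - 2.8577*I)
(-149 + (2*K)*3)² = (-149 + (2*(√6*(1 - 7*I)/6))*3)² = (-149 + (√6*(1 - 7*I)/3)*3)² = (-149 + √6*(1 - 7*I))²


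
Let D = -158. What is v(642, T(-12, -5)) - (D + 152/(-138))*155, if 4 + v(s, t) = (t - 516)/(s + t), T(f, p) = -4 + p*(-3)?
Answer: 1110923197/45057 ≈ 24656.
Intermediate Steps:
T(f, p) = -4 - 3*p
v(s, t) = -4 + (-516 + t)/(s + t) (v(s, t) = -4 + (t - 516)/(s + t) = -4 + (-516 + t)/(s + t))
v(642, T(-12, -5)) - (D + 152/(-138))*155 = (-516 - 4*642 - 3*(-4 - 3*(-5)))/(642 + (-4 - 3*(-5))) - (-158 + 152/(-138))*155 = (-516 - 2568 - 3*(-4 + 15))/(642 + (-4 + 15)) - (-158 + 152*(-1/138))*155 = (-516 - 2568 - 3*11)/(642 + 11) - (-158 - 76/69)*155 = (-516 - 2568 - 33)/653 - (-10978)*155/69 = (1/653)*(-3117) - 1*(-1701590/69) = -3117/653 + 1701590/69 = 1110923197/45057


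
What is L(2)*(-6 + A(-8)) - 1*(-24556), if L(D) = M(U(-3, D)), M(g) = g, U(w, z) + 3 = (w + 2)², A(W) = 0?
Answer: 24568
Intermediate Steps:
U(w, z) = -3 + (2 + w)² (U(w, z) = -3 + (w + 2)² = -3 + (2 + w)²)
L(D) = -2 (L(D) = -3 + (2 - 3)² = -3 + (-1)² = -3 + 1 = -2)
L(2)*(-6 + A(-8)) - 1*(-24556) = -2*(-6 + 0) - 1*(-24556) = -2*(-6) + 24556 = 12 + 24556 = 24568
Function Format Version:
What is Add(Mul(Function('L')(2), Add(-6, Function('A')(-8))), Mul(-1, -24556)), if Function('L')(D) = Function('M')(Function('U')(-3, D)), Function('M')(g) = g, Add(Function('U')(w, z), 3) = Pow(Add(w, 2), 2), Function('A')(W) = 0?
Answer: 24568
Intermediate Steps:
Function('U')(w, z) = Add(-3, Pow(Add(2, w), 2)) (Function('U')(w, z) = Add(-3, Pow(Add(w, 2), 2)) = Add(-3, Pow(Add(2, w), 2)))
Function('L')(D) = -2 (Function('L')(D) = Add(-3, Pow(Add(2, -3), 2)) = Add(-3, Pow(-1, 2)) = Add(-3, 1) = -2)
Add(Mul(Function('L')(2), Add(-6, Function('A')(-8))), Mul(-1, -24556)) = Add(Mul(-2, Add(-6, 0)), Mul(-1, -24556)) = Add(Mul(-2, -6), 24556) = Add(12, 24556) = 24568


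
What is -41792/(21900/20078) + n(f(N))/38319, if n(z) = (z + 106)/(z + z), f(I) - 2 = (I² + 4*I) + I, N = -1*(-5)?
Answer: -139331678560849/3636473100 ≈ -38315.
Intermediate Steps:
N = 5
f(I) = 2 + I² + 5*I (f(I) = 2 + ((I² + 4*I) + I) = 2 + (I² + 5*I) = 2 + I² + 5*I)
n(z) = (106 + z)/(2*z) (n(z) = (106 + z)/((2*z)) = (106 + z)*(1/(2*z)) = (106 + z)/(2*z))
-41792/(21900/20078) + n(f(N))/38319 = -41792/(21900/20078) + ((106 + (2 + 5² + 5*5))/(2*(2 + 5² + 5*5)))/38319 = -41792/(21900*(1/20078)) + ((106 + (2 + 25 + 25))/(2*(2 + 25 + 25)))*(1/38319) = -41792/10950/10039 + ((½)*(106 + 52)/52)*(1/38319) = -41792*10039/10950 + ((½)*(1/52)*158)*(1/38319) = -209774944/5475 + (79/52)*(1/38319) = -209774944/5475 + 79/1992588 = -139331678560849/3636473100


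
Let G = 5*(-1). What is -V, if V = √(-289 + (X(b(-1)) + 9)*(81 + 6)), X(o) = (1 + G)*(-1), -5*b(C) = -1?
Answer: -√842 ≈ -29.017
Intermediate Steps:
G = -5
b(C) = ⅕ (b(C) = -⅕*(-1) = ⅕)
X(o) = 4 (X(o) = (1 - 5)*(-1) = -4*(-1) = 4)
V = √842 (V = √(-289 + (4 + 9)*(81 + 6)) = √(-289 + 13*87) = √(-289 + 1131) = √842 ≈ 29.017)
-V = -√842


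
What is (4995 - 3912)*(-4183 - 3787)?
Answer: -8631510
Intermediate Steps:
(4995 - 3912)*(-4183 - 3787) = 1083*(-7970) = -8631510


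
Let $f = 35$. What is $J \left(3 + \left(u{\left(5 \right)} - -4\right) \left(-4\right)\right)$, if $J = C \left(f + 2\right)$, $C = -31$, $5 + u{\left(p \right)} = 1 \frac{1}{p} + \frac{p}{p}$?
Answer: $- \frac{12617}{5} \approx -2523.4$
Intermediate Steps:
$u{\left(p \right)} = -4 + \frac{1}{p}$ ($u{\left(p \right)} = -5 + \left(1 \frac{1}{p} + \frac{p}{p}\right) = -5 + \left(\frac{1}{p} + 1\right) = -5 + \left(1 + \frac{1}{p}\right) = -4 + \frac{1}{p}$)
$J = -1147$ ($J = - 31 \left(35 + 2\right) = \left(-31\right) 37 = -1147$)
$J \left(3 + \left(u{\left(5 \right)} - -4\right) \left(-4\right)\right) = - 1147 \left(3 + \left(\left(-4 + \frac{1}{5}\right) - -4\right) \left(-4\right)\right) = - 1147 \left(3 + \left(\left(-4 + \frac{1}{5}\right) + 4\right) \left(-4\right)\right) = - 1147 \left(3 + \left(- \frac{19}{5} + 4\right) \left(-4\right)\right) = - 1147 \left(3 + \frac{1}{5} \left(-4\right)\right) = - 1147 \left(3 - \frac{4}{5}\right) = \left(-1147\right) \frac{11}{5} = - \frac{12617}{5}$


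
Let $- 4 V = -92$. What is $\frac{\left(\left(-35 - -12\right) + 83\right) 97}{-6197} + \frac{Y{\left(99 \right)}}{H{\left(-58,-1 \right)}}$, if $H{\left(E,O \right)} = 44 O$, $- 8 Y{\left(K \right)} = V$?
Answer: $- \frac{1906109}{2181344} \approx -0.87382$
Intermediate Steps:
$V = 23$ ($V = \left(- \frac{1}{4}\right) \left(-92\right) = 23$)
$Y{\left(K \right)} = - \frac{23}{8}$ ($Y{\left(K \right)} = \left(- \frac{1}{8}\right) 23 = - \frac{23}{8}$)
$\frac{\left(\left(-35 - -12\right) + 83\right) 97}{-6197} + \frac{Y{\left(99 \right)}}{H{\left(-58,-1 \right)}} = \frac{\left(\left(-35 - -12\right) + 83\right) 97}{-6197} - \frac{23}{8 \cdot 44 \left(-1\right)} = \left(\left(-35 + 12\right) + 83\right) 97 \left(- \frac{1}{6197}\right) - \frac{23}{8 \left(-44\right)} = \left(-23 + 83\right) 97 \left(- \frac{1}{6197}\right) - - \frac{23}{352} = 60 \cdot 97 \left(- \frac{1}{6197}\right) + \frac{23}{352} = 5820 \left(- \frac{1}{6197}\right) + \frac{23}{352} = - \frac{5820}{6197} + \frac{23}{352} = - \frac{1906109}{2181344}$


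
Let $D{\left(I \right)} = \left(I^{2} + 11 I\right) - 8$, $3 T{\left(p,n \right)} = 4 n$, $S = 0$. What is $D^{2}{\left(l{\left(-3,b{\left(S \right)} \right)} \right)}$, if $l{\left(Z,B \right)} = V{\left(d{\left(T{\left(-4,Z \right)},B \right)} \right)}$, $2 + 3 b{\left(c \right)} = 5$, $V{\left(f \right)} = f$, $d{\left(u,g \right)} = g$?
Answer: $16$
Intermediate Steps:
$T{\left(p,n \right)} = \frac{4 n}{3}$
$b{\left(c \right)} = 1$ ($b{\left(c \right)} = - \frac{2}{3} + \frac{1}{3} \cdot 5 = - \frac{2}{3} + \frac{5}{3} = 1$)
$l{\left(Z,B \right)} = B$
$D{\left(I \right)} = -8 + I^{2} + 11 I$
$D^{2}{\left(l{\left(-3,b{\left(S \right)} \right)} \right)} = \left(-8 + 1^{2} + 11 \cdot 1\right)^{2} = \left(-8 + 1 + 11\right)^{2} = 4^{2} = 16$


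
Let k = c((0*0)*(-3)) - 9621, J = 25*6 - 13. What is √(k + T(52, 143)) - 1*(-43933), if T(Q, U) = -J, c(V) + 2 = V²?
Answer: 43933 + 4*I*√610 ≈ 43933.0 + 98.793*I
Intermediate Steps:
c(V) = -2 + V²
J = 137 (J = 150 - 13 = 137)
T(Q, U) = -137 (T(Q, U) = -1*137 = -137)
k = -9623 (k = (-2 + ((0*0)*(-3))²) - 9621 = (-2 + (0*(-3))²) - 9621 = (-2 + 0²) - 9621 = (-2 + 0) - 9621 = -2 - 9621 = -9623)
√(k + T(52, 143)) - 1*(-43933) = √(-9623 - 137) - 1*(-43933) = √(-9760) + 43933 = 4*I*√610 + 43933 = 43933 + 4*I*√610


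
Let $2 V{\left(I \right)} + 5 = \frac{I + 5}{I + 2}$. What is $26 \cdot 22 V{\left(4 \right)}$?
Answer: $-1001$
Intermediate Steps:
$V{\left(I \right)} = - \frac{5}{2} + \frac{5 + I}{2 \left(2 + I\right)}$ ($V{\left(I \right)} = - \frac{5}{2} + \frac{\left(I + 5\right) \frac{1}{I + 2}}{2} = - \frac{5}{2} + \frac{\left(5 + I\right) \frac{1}{2 + I}}{2} = - \frac{5}{2} + \frac{\frac{1}{2 + I} \left(5 + I\right)}{2} = - \frac{5}{2} + \frac{5 + I}{2 \left(2 + I\right)}$)
$26 \cdot 22 V{\left(4 \right)} = 26 \cdot 22 \frac{-5 - 16}{2 \left(2 + 4\right)} = 572 \frac{-5 - 16}{2 \cdot 6} = 572 \cdot \frac{1}{2} \cdot \frac{1}{6} \left(-21\right) = 572 \left(- \frac{7}{4}\right) = -1001$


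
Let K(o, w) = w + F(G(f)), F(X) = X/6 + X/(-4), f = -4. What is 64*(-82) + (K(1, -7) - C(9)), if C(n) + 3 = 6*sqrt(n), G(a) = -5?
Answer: -63235/12 ≈ -5269.6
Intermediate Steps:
F(X) = -X/12 (F(X) = X*(1/6) + X*(-1/4) = X/6 - X/4 = -X/12)
C(n) = -3 + 6*sqrt(n)
K(o, w) = 5/12 + w (K(o, w) = w - 1/12*(-5) = w + 5/12 = 5/12 + w)
64*(-82) + (K(1, -7) - C(9)) = 64*(-82) + ((5/12 - 7) - (-3 + 6*sqrt(9))) = -5248 + (-79/12 - (-3 + 6*3)) = -5248 + (-79/12 - (-3 + 18)) = -5248 + (-79/12 - 1*15) = -5248 + (-79/12 - 15) = -5248 - 259/12 = -63235/12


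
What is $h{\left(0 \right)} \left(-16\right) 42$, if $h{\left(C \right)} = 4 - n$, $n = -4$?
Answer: $-5376$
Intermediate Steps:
$h{\left(C \right)} = 8$ ($h{\left(C \right)} = 4 - -4 = 4 + 4 = 8$)
$h{\left(0 \right)} \left(-16\right) 42 = 8 \left(-16\right) 42 = \left(-128\right) 42 = -5376$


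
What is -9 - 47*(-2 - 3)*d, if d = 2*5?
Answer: 2341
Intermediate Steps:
d = 10
-9 - 47*(-2 - 3)*d = -9 - 47*(-2 - 3)*10 = -9 - (-235)*10 = -9 - 47*(-50) = -9 + 2350 = 2341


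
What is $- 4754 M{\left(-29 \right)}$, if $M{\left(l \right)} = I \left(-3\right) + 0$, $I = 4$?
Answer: $57048$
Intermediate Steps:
$M{\left(l \right)} = -12$ ($M{\left(l \right)} = 4 \left(-3\right) + 0 = -12 + 0 = -12$)
$- 4754 M{\left(-29 \right)} = \left(-4754\right) \left(-12\right) = 57048$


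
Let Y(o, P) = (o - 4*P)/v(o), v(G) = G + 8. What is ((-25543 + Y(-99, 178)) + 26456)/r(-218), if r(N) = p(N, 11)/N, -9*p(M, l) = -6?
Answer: -27433338/91 ≈ -3.0147e+5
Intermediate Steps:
p(M, l) = 2/3 (p(M, l) = -1/9*(-6) = 2/3)
v(G) = 8 + G
Y(o, P) = (o - 4*P)/(8 + o)
r(N) = 2/(3*N)
((-25543 + Y(-99, 178)) + 26456)/r(-218) = ((-25543 + (-99 - 4*178)/(8 - 99)) + 26456)/(((2/3)/(-218))) = ((-25543 + (-99 - 712)/(-91)) + 26456)/(((2/3)*(-1/218))) = ((-25543 - 1/91*(-811)) + 26456)/(-1/327) = ((-25543 + 811/91) + 26456)*(-327) = (-2323602/91 + 26456)*(-327) = (83894/91)*(-327) = -27433338/91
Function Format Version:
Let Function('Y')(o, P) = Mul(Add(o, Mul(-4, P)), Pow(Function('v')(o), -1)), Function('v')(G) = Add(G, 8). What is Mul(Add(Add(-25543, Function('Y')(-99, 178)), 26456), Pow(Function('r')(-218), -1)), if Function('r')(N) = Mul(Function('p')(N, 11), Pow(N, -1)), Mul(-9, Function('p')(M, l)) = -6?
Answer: Rational(-27433338, 91) ≈ -3.0147e+5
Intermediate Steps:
Function('p')(M, l) = Rational(2, 3) (Function('p')(M, l) = Mul(Rational(-1, 9), -6) = Rational(2, 3))
Function('v')(G) = Add(8, G)
Function('Y')(o, P) = Mul(Pow(Add(8, o), -1), Add(o, Mul(-4, P))) (Function('Y')(o, P) = Mul(Add(o, Mul(-4, P)), Pow(Add(8, o), -1)) = Mul(Pow(Add(8, o), -1), Add(o, Mul(-4, P))))
Function('r')(N) = Mul(Rational(2, 3), Pow(N, -1))
Mul(Add(Add(-25543, Function('Y')(-99, 178)), 26456), Pow(Function('r')(-218), -1)) = Mul(Add(Add(-25543, Mul(Pow(Add(8, -99), -1), Add(-99, Mul(-4, 178)))), 26456), Pow(Mul(Rational(2, 3), Pow(-218, -1)), -1)) = Mul(Add(Add(-25543, Mul(Pow(-91, -1), Add(-99, -712))), 26456), Pow(Mul(Rational(2, 3), Rational(-1, 218)), -1)) = Mul(Add(Add(-25543, Mul(Rational(-1, 91), -811)), 26456), Pow(Rational(-1, 327), -1)) = Mul(Add(Add(-25543, Rational(811, 91)), 26456), -327) = Mul(Add(Rational(-2323602, 91), 26456), -327) = Mul(Rational(83894, 91), -327) = Rational(-27433338, 91)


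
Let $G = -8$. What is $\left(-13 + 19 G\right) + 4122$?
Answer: $3957$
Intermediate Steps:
$\left(-13 + 19 G\right) + 4122 = \left(-13 + 19 \left(-8\right)\right) + 4122 = \left(-13 - 152\right) + 4122 = -165 + 4122 = 3957$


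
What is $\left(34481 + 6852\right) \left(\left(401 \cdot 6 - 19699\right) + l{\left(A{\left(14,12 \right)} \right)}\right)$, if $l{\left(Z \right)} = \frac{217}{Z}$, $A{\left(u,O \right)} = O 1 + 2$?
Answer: $- \frac{1428261815}{2} \approx -7.1413 \cdot 10^{8}$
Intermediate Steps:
$A{\left(u,O \right)} = 2 + O$ ($A{\left(u,O \right)} = O + 2 = 2 + O$)
$\left(34481 + 6852\right) \left(\left(401 \cdot 6 - 19699\right) + l{\left(A{\left(14,12 \right)} \right)}\right) = \left(34481 + 6852\right) \left(\left(401 \cdot 6 - 19699\right) + \frac{217}{2 + 12}\right) = 41333 \left(\left(2406 - 19699\right) + \frac{217}{14}\right) = 41333 \left(-17293 + 217 \cdot \frac{1}{14}\right) = 41333 \left(-17293 + \frac{31}{2}\right) = 41333 \left(- \frac{34555}{2}\right) = - \frac{1428261815}{2}$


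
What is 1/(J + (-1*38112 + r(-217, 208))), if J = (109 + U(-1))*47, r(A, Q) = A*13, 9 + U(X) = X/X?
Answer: -1/36186 ≈ -2.7635e-5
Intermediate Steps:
U(X) = -8 (U(X) = -9 + X/X = -9 + 1 = -8)
r(A, Q) = 13*A
J = 4747 (J = (109 - 8)*47 = 101*47 = 4747)
1/(J + (-1*38112 + r(-217, 208))) = 1/(4747 + (-1*38112 + 13*(-217))) = 1/(4747 + (-38112 - 2821)) = 1/(4747 - 40933) = 1/(-36186) = -1/36186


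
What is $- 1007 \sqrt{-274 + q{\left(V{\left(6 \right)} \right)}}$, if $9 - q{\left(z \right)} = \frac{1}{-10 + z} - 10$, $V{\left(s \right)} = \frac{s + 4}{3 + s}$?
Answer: $- \frac{1007 i \sqrt{101955}}{20} \approx - 16077.0 i$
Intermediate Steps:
$V{\left(s \right)} = \frac{4 + s}{3 + s}$
$q{\left(z \right)} = 19 - \frac{1}{-10 + z}$ ($q{\left(z \right)} = 9 - \left(\frac{1}{-10 + z} - 10\right) = 9 - \left(-10 + \frac{1}{-10 + z}\right) = 9 + \left(10 - \frac{1}{-10 + z}\right) = 19 - \frac{1}{-10 + z}$)
$- 1007 \sqrt{-274 + q{\left(V{\left(6 \right)} \right)}} = - 1007 \sqrt{-274 + \frac{-191 + 19 \frac{4 + 6}{3 + 6}}{-10 + \frac{4 + 6}{3 + 6}}} = - 1007 \sqrt{-274 + \frac{-191 + 19 \cdot \frac{1}{9} \cdot 10}{-10 + \frac{1}{9} \cdot 10}} = - 1007 \sqrt{-274 + \frac{-191 + 19 \cdot \frac{10}{9}}{-10 + \frac{10}{9}}} = - 1007 \sqrt{-274 + \frac{-191 + \frac{190}{9}}{- \frac{80}{9}}} = - 1007 \sqrt{-274 - - \frac{1529}{80}} = - 1007 \sqrt{-274 + \frac{1529}{80}} = - 1007 \sqrt{- \frac{20391}{80}} = - 1007 \frac{i \sqrt{101955}}{20} = - \frac{1007 i \sqrt{101955}}{20}$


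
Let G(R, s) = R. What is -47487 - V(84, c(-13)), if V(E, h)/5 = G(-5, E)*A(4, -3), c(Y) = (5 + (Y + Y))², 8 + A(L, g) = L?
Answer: -47587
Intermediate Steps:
A(L, g) = -8 + L
c(Y) = (5 + 2*Y)²
V(E, h) = 100 (V(E, h) = 5*(-5*(-8 + 4)) = 5*(-5*(-4)) = 5*20 = 100)
-47487 - V(84, c(-13)) = -47487 - 1*100 = -47487 - 100 = -47587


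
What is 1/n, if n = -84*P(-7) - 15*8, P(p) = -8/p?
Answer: -1/216 ≈ -0.0046296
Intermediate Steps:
n = -216 (n = -(-672)/(-7) - 15*8 = -(-672)*(-1)/7 - 120 = -84*8/7 - 120 = -96 - 120 = -216)
1/n = 1/(-216) = -1/216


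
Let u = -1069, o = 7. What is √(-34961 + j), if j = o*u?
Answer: 18*I*√131 ≈ 206.02*I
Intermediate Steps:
j = -7483 (j = 7*(-1069) = -7483)
√(-34961 + j) = √(-34961 - 7483) = √(-42444) = 18*I*√131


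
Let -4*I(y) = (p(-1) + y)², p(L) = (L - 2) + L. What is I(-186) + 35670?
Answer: 26645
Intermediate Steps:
p(L) = -2 + 2*L (p(L) = (-2 + L) + L = -2 + 2*L)
I(y) = -(-4 + y)²/4 (I(y) = -((-2 + 2*(-1)) + y)²/4 = -((-2 - 2) + y)²/4 = -(-4 + y)²/4)
I(-186) + 35670 = -(-4 - 186)²/4 + 35670 = -¼*(-190)² + 35670 = -¼*36100 + 35670 = -9025 + 35670 = 26645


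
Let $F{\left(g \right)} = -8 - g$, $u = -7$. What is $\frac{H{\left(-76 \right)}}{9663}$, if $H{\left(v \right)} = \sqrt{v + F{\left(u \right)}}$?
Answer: $\frac{i \sqrt{77}}{9663} \approx 0.0009081 i$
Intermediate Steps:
$H{\left(v \right)} = \sqrt{-1 + v}$ ($H{\left(v \right)} = \sqrt{v - 1} = \sqrt{-1 + v}$)
$\frac{H{\left(-76 \right)}}{9663} = \frac{\sqrt{-1 - 76}}{9663} = \sqrt{-77} \cdot \frac{1}{9663} = i \sqrt{77} \cdot \frac{1}{9663} = \frac{i \sqrt{77}}{9663}$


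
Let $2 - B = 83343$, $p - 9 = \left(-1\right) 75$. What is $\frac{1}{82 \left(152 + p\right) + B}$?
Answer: $- \frac{1}{76289} \approx -1.3108 \cdot 10^{-5}$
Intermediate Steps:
$p = -66$ ($p = 9 - 75 = -66$)
$B = -83341$ ($B = 2 - 83343 = -83341$)
$\frac{1}{82 \left(152 + p\right) + B} = \frac{1}{82 \left(152 - 66\right) - 83341} = \frac{1}{82 \cdot 86 - 83341} = \frac{1}{7052 - 83341} = \frac{1}{-76289} = - \frac{1}{76289}$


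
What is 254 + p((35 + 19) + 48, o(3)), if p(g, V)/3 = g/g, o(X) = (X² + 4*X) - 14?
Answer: 257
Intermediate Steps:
o(X) = -14 + X² + 4*X
p(g, V) = 3 (p(g, V) = 3*(g/g) = 3*1 = 3)
254 + p((35 + 19) + 48, o(3)) = 254 + 3 = 257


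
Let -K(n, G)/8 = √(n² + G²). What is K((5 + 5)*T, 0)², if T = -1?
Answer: 6400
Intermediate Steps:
K(n, G) = -8*√(G² + n²) (K(n, G) = -8*√(n² + G²) = -8*√(G² + n²))
K((5 + 5)*T, 0)² = (-8*√(0² + ((5 + 5)*(-1))²))² = (-8*√(0 + (10*(-1))²))² = (-8*√(0 + (-10)²))² = (-8*√(0 + 100))² = (-8*√100)² = (-8*10)² = (-80)² = 6400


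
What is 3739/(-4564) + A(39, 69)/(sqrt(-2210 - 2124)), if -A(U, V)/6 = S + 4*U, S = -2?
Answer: -3739/4564 + 42*I*sqrt(4334)/197 ≈ -0.81924 + 14.035*I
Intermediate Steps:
A(U, V) = 12 - 24*U (A(U, V) = -6*(-2 + 4*U) = 12 - 24*U)
3739/(-4564) + A(39, 69)/(sqrt(-2210 - 2124)) = 3739/(-4564) + (12 - 24*39)/(sqrt(-2210 - 2124)) = 3739*(-1/4564) + (12 - 936)/(sqrt(-4334)) = -3739/4564 - 924*(-I*sqrt(4334)/4334) = -3739/4564 - (-42)*I*sqrt(4334)/197 = -3739/4564 + 42*I*sqrt(4334)/197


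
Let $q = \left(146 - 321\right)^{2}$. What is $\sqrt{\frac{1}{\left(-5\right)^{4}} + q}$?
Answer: $\frac{\sqrt{19140626}}{25} \approx 175.0$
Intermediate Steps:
$q = 30625$ ($q = \left(-175\right)^{2} = 30625$)
$\sqrt{\frac{1}{\left(-5\right)^{4}} + q} = \sqrt{\frac{1}{\left(-5\right)^{4}} + 30625} = \sqrt{\frac{1}{625} + 30625} = \sqrt{\frac{19140626}{625}} = \frac{\sqrt{19140626}}{25}$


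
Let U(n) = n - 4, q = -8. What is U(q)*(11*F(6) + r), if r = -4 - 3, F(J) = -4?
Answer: 612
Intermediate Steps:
r = -7
U(n) = -4 + n
U(q)*(11*F(6) + r) = (-4 - 8)*(11*(-4) - 7) = -12*(-44 - 7) = -12*(-51) = 612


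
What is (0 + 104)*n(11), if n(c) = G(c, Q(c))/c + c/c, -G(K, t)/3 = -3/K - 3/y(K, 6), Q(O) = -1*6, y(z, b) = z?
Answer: 14456/121 ≈ 119.47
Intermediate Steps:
Q(O) = -6
G(K, t) = 18/K (G(K, t) = -3*(-3/K - 3/K) = -(-18)/K = 18/K)
n(c) = 1 + 18/c² (n(c) = (18/c)/c + c/c = 18/c² + 1 = 1 + 18/c²)
(0 + 104)*n(11) = (0 + 104)*(1 + 18/11²) = 104*(1 + 18*(1/121)) = 104*(1 + 18/121) = 104*(139/121) = 14456/121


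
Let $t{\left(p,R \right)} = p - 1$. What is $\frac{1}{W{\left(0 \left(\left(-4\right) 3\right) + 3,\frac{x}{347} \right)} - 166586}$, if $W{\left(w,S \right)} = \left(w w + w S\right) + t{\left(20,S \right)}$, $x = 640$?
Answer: $- \frac{347}{57793706} \approx -6.0041 \cdot 10^{-6}$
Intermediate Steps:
$t{\left(p,R \right)} = -1 + p$
$W{\left(w,S \right)} = 19 + w^{2} + S w$ ($W{\left(w,S \right)} = \left(w w + w S\right) + \left(-1 + 20\right) = \left(w^{2} + S w\right) + 19 = 19 + w^{2} + S w$)
$\frac{1}{W{\left(0 \left(\left(-4\right) 3\right) + 3,\frac{x}{347} \right)} - 166586} = \frac{1}{\left(19 + \left(0 \left(\left(-4\right) 3\right) + 3\right)^{2} + \frac{640}{347} \left(0 \left(\left(-4\right) 3\right) + 3\right)\right) - 166586} = \frac{1}{\left(19 + \left(0 \left(-12\right) + 3\right)^{2} + 640 \cdot \frac{1}{347} \left(0 \left(-12\right) + 3\right)\right) - 166586} = \frac{1}{\left(19 + \left(0 + 3\right)^{2} + \frac{640 \left(0 + 3\right)}{347}\right) - 166586} = \frac{1}{\left(19 + 3^{2} + \frac{640}{347} \cdot 3\right) - 166586} = \frac{1}{\left(19 + 9 + \frac{1920}{347}\right) - 166586} = \frac{1}{\frac{11636}{347} - 166586} = \frac{1}{- \frac{57793706}{347}} = - \frac{347}{57793706}$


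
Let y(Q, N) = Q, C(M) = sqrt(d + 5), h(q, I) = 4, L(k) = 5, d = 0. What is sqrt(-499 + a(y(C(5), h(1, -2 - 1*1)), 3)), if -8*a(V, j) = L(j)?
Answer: I*sqrt(7994)/4 ≈ 22.352*I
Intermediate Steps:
C(M) = sqrt(5) (C(M) = sqrt(0 + 5) = sqrt(5))
a(V, j) = -5/8 (a(V, j) = -1/8*5 = -5/8)
sqrt(-499 + a(y(C(5), h(1, -2 - 1*1)), 3)) = sqrt(-499 - 5/8) = sqrt(-3997/8) = I*sqrt(7994)/4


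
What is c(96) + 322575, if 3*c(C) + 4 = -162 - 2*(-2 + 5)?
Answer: 967553/3 ≈ 3.2252e+5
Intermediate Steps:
c(C) = -172/3 (c(C) = -4/3 + (-162 - 2*(-2 + 5))/3 = -4/3 + (-162 - 2*3)/3 = -4/3 + (-162 - 1*6)/3 = -4/3 + (-162 - 6)/3 = -4/3 + (1/3)*(-168) = -4/3 - 56 = -172/3)
c(96) + 322575 = -172/3 + 322575 = 967553/3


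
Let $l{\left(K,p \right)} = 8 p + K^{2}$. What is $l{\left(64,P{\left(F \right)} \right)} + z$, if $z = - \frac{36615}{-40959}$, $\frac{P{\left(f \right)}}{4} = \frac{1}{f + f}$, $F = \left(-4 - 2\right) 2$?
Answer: $\frac{55916689}{13653} \approx 4095.6$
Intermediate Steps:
$F = -12$ ($F = \left(-6\right) 2 = -12$)
$P{\left(f \right)} = \frac{2}{f}$ ($P{\left(f \right)} = \frac{4}{f + f} = \frac{4}{2 f} = 4 \frac{1}{2 f} = \frac{2}{f}$)
$l{\left(K,p \right)} = K^{2} + 8 p$
$z = \frac{12205}{13653}$ ($z = \left(-36615\right) \left(- \frac{1}{40959}\right) = \frac{12205}{13653} \approx 0.89394$)
$l{\left(64,P{\left(F \right)} \right)} + z = \left(64^{2} + 8 \frac{2}{-12}\right) + \frac{12205}{13653} = \left(4096 + 8 \cdot 2 \left(- \frac{1}{12}\right)\right) + \frac{12205}{13653} = \left(4096 + 8 \left(- \frac{1}{6}\right)\right) + \frac{12205}{13653} = \left(4096 - \frac{4}{3}\right) + \frac{12205}{13653} = \frac{12284}{3} + \frac{12205}{13653} = \frac{55916689}{13653}$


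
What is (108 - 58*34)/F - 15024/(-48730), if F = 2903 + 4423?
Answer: 437116/8113545 ≈ 0.053875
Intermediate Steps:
F = 7326
(108 - 58*34)/F - 15024/(-48730) = (108 - 58*34)/7326 - 15024/(-48730) = (108 - 1972)*(1/7326) - 15024*(-1/48730) = -1864*1/7326 + 7512/24365 = -932/3663 + 7512/24365 = 437116/8113545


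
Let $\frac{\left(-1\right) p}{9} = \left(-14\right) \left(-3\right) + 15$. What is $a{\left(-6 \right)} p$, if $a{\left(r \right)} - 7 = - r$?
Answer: $-6669$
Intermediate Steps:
$p = -513$ ($p = - 9 \left(\left(-14\right) \left(-3\right) + 15\right) = - 9 \left(42 + 15\right) = \left(-9\right) 57 = -513$)
$a{\left(r \right)} = 7 - r$
$a{\left(-6 \right)} p = \left(7 - -6\right) \left(-513\right) = \left(7 + 6\right) \left(-513\right) = 13 \left(-513\right) = -6669$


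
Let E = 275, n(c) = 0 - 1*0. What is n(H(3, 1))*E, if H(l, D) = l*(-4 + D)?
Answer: 0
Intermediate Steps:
n(c) = 0 (n(c) = 0 + 0 = 0)
n(H(3, 1))*E = 0*275 = 0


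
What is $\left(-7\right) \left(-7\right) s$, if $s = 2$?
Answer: $98$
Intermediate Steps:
$\left(-7\right) \left(-7\right) s = \left(-7\right) \left(-7\right) 2 = 49 \cdot 2 = 98$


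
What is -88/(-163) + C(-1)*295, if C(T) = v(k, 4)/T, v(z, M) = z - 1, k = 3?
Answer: -96082/163 ≈ -589.46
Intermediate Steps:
v(z, M) = -1 + z
C(T) = 2/T (C(T) = (-1 + 3)/T = 2/T)
-88/(-163) + C(-1)*295 = -88/(-163) + (2/(-1))*295 = -88*(-1/163) + (2*(-1))*295 = 88/163 - 2*295 = 88/163 - 590 = -96082/163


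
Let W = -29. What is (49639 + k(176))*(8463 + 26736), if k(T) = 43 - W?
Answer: 1749777489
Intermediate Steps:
k(T) = 72 (k(T) = 43 - 1*(-29) = 43 + 29 = 72)
(49639 + k(176))*(8463 + 26736) = (49639 + 72)*(8463 + 26736) = 49711*35199 = 1749777489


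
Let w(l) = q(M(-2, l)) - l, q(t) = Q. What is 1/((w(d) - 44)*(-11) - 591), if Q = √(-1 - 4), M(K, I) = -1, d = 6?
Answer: I/(-41*I + 11*√5) ≈ -0.017935 + 0.01076*I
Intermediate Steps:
Q = I*√5 (Q = √(-5) = I*√5 ≈ 2.2361*I)
q(t) = I*√5
w(l) = -l + I*√5 (w(l) = I*√5 - l = -l + I*√5)
1/((w(d) - 44)*(-11) - 591) = 1/(((-1*6 + I*√5) - 44)*(-11) - 591) = 1/(((-6 + I*√5) - 44)*(-11) - 591) = 1/((-50 + I*√5)*(-11) - 591) = 1/((550 - 11*I*√5) - 591) = 1/(-41 - 11*I*√5)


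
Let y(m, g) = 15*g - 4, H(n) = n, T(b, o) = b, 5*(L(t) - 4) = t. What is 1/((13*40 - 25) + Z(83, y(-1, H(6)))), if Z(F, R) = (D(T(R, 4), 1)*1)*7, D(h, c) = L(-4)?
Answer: 5/2587 ≈ 0.0019327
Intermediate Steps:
L(t) = 4 + t/5
D(h, c) = 16/5 (D(h, c) = 4 + (⅕)*(-4) = 4 - ⅘ = 16/5)
y(m, g) = -4 + 15*g
Z(F, R) = 112/5 (Z(F, R) = ((16/5)*1)*7 = (16/5)*7 = 112/5)
1/((13*40 - 25) + Z(83, y(-1, H(6)))) = 1/((13*40 - 25) + 112/5) = 1/((520 - 25) + 112/5) = 1/(495 + 112/5) = 1/(2587/5) = 5/2587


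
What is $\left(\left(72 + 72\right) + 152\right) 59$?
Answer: $17464$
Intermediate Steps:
$\left(\left(72 + 72\right) + 152\right) 59 = \left(144 + 152\right) 59 = 296 \cdot 59 = 17464$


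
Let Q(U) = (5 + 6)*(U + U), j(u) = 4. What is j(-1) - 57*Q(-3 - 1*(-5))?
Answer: -2504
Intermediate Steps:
Q(U) = 22*U (Q(U) = 11*(2*U) = 22*U)
j(-1) - 57*Q(-3 - 1*(-5)) = 4 - 1254*(-3 - 1*(-5)) = 4 - 1254*(-3 + 5) = 4 - 1254*2 = 4 - 57*44 = 4 - 2508 = -2504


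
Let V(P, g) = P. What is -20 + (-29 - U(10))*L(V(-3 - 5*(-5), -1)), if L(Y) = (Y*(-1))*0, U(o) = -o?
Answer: -20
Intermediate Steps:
L(Y) = 0 (L(Y) = -Y*0 = 0)
-20 + (-29 - U(10))*L(V(-3 - 5*(-5), -1)) = -20 + (-29 - (-1)*10)*0 = -20 + (-29 - 1*(-10))*0 = -20 + (-29 + 10)*0 = -20 - 19*0 = -20 + 0 = -20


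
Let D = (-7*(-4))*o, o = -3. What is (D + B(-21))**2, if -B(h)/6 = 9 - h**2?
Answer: 6290064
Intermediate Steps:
B(h) = -54 + 6*h**2 (B(h) = -6*(9 - h**2) = -54 + 6*h**2)
D = -84 (D = -7*(-4)*(-3) = 28*(-3) = -84)
(D + B(-21))**2 = (-84 + (-54 + 6*(-21)**2))**2 = (-84 + (-54 + 6*441))**2 = (-84 + (-54 + 2646))**2 = (-84 + 2592)**2 = 2508**2 = 6290064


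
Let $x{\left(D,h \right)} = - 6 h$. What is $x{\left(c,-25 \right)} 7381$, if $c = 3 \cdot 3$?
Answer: $1107150$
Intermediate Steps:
$c = 9$
$x{\left(c,-25 \right)} 7381 = \left(-6\right) \left(-25\right) 7381 = 150 \cdot 7381 = 1107150$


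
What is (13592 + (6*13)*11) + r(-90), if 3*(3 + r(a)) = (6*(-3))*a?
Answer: 14987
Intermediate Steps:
r(a) = -3 - 6*a (r(a) = -3 + ((6*(-3))*a)/3 = -3 + (-18*a)/3 = -3 - 6*a)
(13592 + (6*13)*11) + r(-90) = (13592 + (6*13)*11) + (-3 - 6*(-90)) = (13592 + 78*11) + (-3 + 540) = (13592 + 858) + 537 = 14450 + 537 = 14987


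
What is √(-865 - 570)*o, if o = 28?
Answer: 28*I*√1435 ≈ 1060.7*I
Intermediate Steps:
√(-865 - 570)*o = √(-865 - 570)*28 = √(-1435)*28 = (I*√1435)*28 = 28*I*√1435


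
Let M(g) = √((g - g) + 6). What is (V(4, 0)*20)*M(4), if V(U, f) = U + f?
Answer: 80*√6 ≈ 195.96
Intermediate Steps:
M(g) = √6 (M(g) = √(0 + 6) = √6)
(V(4, 0)*20)*M(4) = ((4 + 0)*20)*√6 = (4*20)*√6 = 80*√6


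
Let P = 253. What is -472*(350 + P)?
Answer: -284616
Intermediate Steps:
-472*(350 + P) = -472*(350 + 253) = -472*603 = -284616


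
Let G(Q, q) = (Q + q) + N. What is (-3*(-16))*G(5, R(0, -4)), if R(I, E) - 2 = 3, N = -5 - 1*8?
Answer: -144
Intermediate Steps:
N = -13 (N = -5 - 8 = -13)
R(I, E) = 5 (R(I, E) = 2 + 3 = 5)
G(Q, q) = -13 + Q + q (G(Q, q) = (Q + q) - 13 = -13 + Q + q)
(-3*(-16))*G(5, R(0, -4)) = (-3*(-16))*(-13 + 5 + 5) = 48*(-3) = -144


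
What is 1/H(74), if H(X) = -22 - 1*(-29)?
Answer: 1/7 ≈ 0.14286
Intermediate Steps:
H(X) = 7 (H(X) = -22 + 29 = 7)
1/H(74) = 1/7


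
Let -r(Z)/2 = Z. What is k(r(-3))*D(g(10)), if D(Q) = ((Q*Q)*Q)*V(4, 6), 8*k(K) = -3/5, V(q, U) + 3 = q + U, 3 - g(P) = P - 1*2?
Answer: 525/8 ≈ 65.625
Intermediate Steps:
g(P) = 5 - P (g(P) = 3 - (P - 1*2) = 3 - (P - 2) = 3 - (-2 + P) = 3 + (2 - P) = 5 - P)
V(q, U) = -3 + U + q (V(q, U) = -3 + (q + U) = -3 + (U + q) = -3 + U + q)
r(Z) = -2*Z
k(K) = -3/40 (k(K) = (-3/5)/8 = (-3*⅕)/8 = (⅛)*(-⅗) = -3/40)
D(Q) = 7*Q³ (D(Q) = ((Q*Q)*Q)*(-3 + 6 + 4) = (Q²*Q)*7 = Q³*7 = 7*Q³)
k(r(-3))*D(g(10)) = -21*(5 - 1*10)³/40 = -21*(5 - 10)³/40 = -21*(-5)³/40 = -21*(-125)/40 = -3/40*(-875) = 525/8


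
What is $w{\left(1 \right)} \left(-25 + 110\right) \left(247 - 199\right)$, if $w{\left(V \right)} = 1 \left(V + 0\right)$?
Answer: $4080$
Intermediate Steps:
$w{\left(V \right)} = V$ ($w{\left(V \right)} = 1 V = V$)
$w{\left(1 \right)} \left(-25 + 110\right) \left(247 - 199\right) = 1 \left(-25 + 110\right) \left(247 - 199\right) = 1 \cdot 85 \cdot 48 = 1 \cdot 4080 = 4080$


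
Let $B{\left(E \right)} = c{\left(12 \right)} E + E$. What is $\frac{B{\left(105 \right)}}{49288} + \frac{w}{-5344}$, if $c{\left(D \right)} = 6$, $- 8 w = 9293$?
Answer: $\frac{61182013}{263395072} \approx 0.23228$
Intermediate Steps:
$w = - \frac{9293}{8}$ ($w = \left(- \frac{1}{8}\right) 9293 = - \frac{9293}{8} \approx -1161.6$)
$B{\left(E \right)} = 7 E$ ($B{\left(E \right)} = 6 E + E = 7 E$)
$\frac{B{\left(105 \right)}}{49288} + \frac{w}{-5344} = \frac{7 \cdot 105}{49288} - \frac{9293}{8 \left(-5344\right)} = 735 \cdot \frac{1}{49288} - - \frac{9293}{42752} = \frac{735}{49288} + \frac{9293}{42752} = \frac{61182013}{263395072}$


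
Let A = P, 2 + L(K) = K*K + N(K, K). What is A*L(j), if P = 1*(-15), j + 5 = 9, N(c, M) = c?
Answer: -270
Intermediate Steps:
j = 4 (j = -5 + 9 = 4)
P = -15
L(K) = -2 + K + K² (L(K) = -2 + (K*K + K) = -2 + (K² + K) = -2 + (K + K²) = -2 + K + K²)
A = -15
A*L(j) = -15*(-2 + 4 + 4²) = -15*(-2 + 4 + 16) = -15*18 = -270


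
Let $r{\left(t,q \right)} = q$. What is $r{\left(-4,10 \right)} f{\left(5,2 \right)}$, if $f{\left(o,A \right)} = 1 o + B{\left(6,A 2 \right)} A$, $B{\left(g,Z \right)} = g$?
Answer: $170$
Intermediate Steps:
$f{\left(o,A \right)} = o + 6 A$ ($f{\left(o,A \right)} = 1 o + 6 A = o + 6 A$)
$r{\left(-4,10 \right)} f{\left(5,2 \right)} = 10 \left(5 + 6 \cdot 2\right) = 10 \left(5 + 12\right) = 10 \cdot 17 = 170$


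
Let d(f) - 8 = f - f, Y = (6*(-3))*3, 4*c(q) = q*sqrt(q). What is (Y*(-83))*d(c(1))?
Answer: 35856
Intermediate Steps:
c(q) = q**(3/2)/4 (c(q) = (q*sqrt(q))/4 = q**(3/2)/4)
Y = -54 (Y = -18*3 = -54)
d(f) = 8 (d(f) = 8 + (f - f) = 8 + 0 = 8)
(Y*(-83))*d(c(1)) = -54*(-83)*8 = 4482*8 = 35856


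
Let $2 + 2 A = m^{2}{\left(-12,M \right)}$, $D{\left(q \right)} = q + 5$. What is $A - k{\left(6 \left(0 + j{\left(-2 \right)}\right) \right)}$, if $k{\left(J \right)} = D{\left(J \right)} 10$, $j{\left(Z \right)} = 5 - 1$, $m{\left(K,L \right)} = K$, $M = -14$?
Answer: $-219$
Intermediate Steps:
$D{\left(q \right)} = 5 + q$
$j{\left(Z \right)} = 4$
$k{\left(J \right)} = 50 + 10 J$ ($k{\left(J \right)} = \left(5 + J\right) 10 = 50 + 10 J$)
$A = 71$ ($A = -1 + \frac{\left(-12\right)^{2}}{2} = -1 + \frac{1}{2} \cdot 144 = -1 + 72 = 71$)
$A - k{\left(6 \left(0 + j{\left(-2 \right)}\right) \right)} = 71 - \left(50 + 10 \cdot 6 \left(0 + 4\right)\right) = 71 - \left(50 + 10 \cdot 6 \cdot 4\right) = 71 - \left(50 + 10 \cdot 24\right) = 71 - \left(50 + 240\right) = 71 - 290 = -219$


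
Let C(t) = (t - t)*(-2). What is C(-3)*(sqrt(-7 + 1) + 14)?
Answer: 0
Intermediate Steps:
C(t) = 0 (C(t) = 0*(-2) = 0)
C(-3)*(sqrt(-7 + 1) + 14) = 0*(sqrt(-7 + 1) + 14) = 0*(sqrt(-6) + 14) = 0*(I*sqrt(6) + 14) = 0*(14 + I*sqrt(6)) = 0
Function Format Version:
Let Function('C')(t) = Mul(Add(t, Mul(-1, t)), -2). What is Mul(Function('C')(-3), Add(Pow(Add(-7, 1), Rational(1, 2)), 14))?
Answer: 0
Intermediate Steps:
Function('C')(t) = 0 (Function('C')(t) = Mul(0, -2) = 0)
Mul(Function('C')(-3), Add(Pow(Add(-7, 1), Rational(1, 2)), 14)) = Mul(0, Add(Pow(Add(-7, 1), Rational(1, 2)), 14)) = Mul(0, Add(Pow(-6, Rational(1, 2)), 14)) = Mul(0, Add(Mul(I, Pow(6, Rational(1, 2))), 14)) = Mul(0, Add(14, Mul(I, Pow(6, Rational(1, 2))))) = 0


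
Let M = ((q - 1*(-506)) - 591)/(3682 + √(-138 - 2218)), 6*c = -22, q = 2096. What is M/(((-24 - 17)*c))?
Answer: 11106753/3057662740 - 6033*I*√589/3057662740 ≈ 0.0036324 - 4.7885e-5*I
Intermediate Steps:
c = -11/3 (c = (⅙)*(-22) = -11/3 ≈ -3.6667)
M = 2011/(3682 + 2*I*√589) (M = ((2096 - 1*(-506)) - 591)/(3682 + √(-138 - 2218)) = ((2096 + 506) - 591)/(3682 + √(-2356)) = (2602 - 591)/(3682 + 2*I*√589) = 2011/(3682 + 2*I*√589) ≈ 0.54608 - 0.0071987*I)
M/(((-24 - 17)*c)) = (3702251/6779740 - 2011*I*√589/6779740)/(((-24 - 17)*(-11/3))) = (3702251/6779740 - 2011*I*√589/6779740)/((-41*(-11/3))) = (3702251/6779740 - 2011*I*√589/6779740)/(451/3) = (3702251/6779740 - 2011*I*√589/6779740)*(3/451) = 11106753/3057662740 - 6033*I*√589/3057662740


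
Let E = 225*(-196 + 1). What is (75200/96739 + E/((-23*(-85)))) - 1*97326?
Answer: -3682170467899/37824949 ≈ -97348.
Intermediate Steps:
E = -43875 (E = 225*(-195) = -43875)
(75200/96739 + E/((-23*(-85)))) - 1*97326 = (75200/96739 - 43875/((-23*(-85)))) - 1*97326 = (75200*(1/96739) - 43875/1955) - 97326 = (75200/96739 - 43875*1/1955) - 97326 = (75200/96739 - 8775/391) - 97326 = -819481525/37824949 - 97326 = -3682170467899/37824949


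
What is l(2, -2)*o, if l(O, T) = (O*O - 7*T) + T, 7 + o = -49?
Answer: -896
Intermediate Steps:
o = -56 (o = -7 - 49 = -56)
l(O, T) = O² - 6*T (l(O, T) = (O² - 7*T) + T = O² - 6*T)
l(2, -2)*o = (2² - 6*(-2))*(-56) = (4 + 12)*(-56) = 16*(-56) = -896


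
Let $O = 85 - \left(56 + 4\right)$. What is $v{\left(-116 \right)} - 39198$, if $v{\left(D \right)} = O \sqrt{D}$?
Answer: $-39198 + 50 i \sqrt{29} \approx -39198.0 + 269.26 i$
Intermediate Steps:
$O = 25$ ($O = 85 - 60 = 25$)
$v{\left(D \right)} = 25 \sqrt{D}$
$v{\left(-116 \right)} - 39198 = 25 \sqrt{-116} - 39198 = 25 \cdot 2 i \sqrt{29} - 39198 = 50 i \sqrt{29} - 39198 = -39198 + 50 i \sqrt{29}$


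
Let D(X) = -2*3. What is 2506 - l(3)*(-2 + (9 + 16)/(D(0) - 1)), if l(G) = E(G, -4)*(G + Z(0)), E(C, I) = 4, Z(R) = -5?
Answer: 17230/7 ≈ 2461.4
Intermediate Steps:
D(X) = -6
l(G) = -20 + 4*G (l(G) = 4*(G - 5) = 4*(-5 + G) = -20 + 4*G)
2506 - l(3)*(-2 + (9 + 16)/(D(0) - 1)) = 2506 - (-20 + 4*3)*(-2 + (9 + 16)/(-6 - 1)) = 2506 - (-20 + 12)*(-2 + 25/(-7)) = 2506 - (-8)*(-2 + 25*(-⅐)) = 2506 - (-8)*(-2 - 25/7) = 2506 - (-8)*(-39)/7 = 2506 - 1*312/7 = 2506 - 312/7 = 17230/7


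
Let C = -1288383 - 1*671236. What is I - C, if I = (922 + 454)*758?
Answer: 3002627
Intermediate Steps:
I = 1043008 (I = 1376*758 = 1043008)
C = -1959619 (C = -1288383 - 671236 = -1959619)
I - C = 1043008 - 1*(-1959619) = 1043008 + 1959619 = 3002627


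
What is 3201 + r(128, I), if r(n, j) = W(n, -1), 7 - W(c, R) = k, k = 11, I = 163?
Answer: 3197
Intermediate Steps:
W(c, R) = -4 (W(c, R) = 7 - 1*11 = 7 - 11 = -4)
r(n, j) = -4
3201 + r(128, I) = 3201 - 4 = 3197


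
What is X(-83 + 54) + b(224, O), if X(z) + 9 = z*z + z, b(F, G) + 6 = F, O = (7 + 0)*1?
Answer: 1021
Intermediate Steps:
O = 7 (O = 7*1 = 7)
b(F, G) = -6 + F
X(z) = -9 + z + z² (X(z) = -9 + (z*z + z) = -9 + (z² + z) = -9 + (z + z²) = -9 + z + z²)
X(-83 + 54) + b(224, O) = (-9 + (-83 + 54) + (-83 + 54)²) + (-6 + 224) = (-9 - 29 + (-29)²) + 218 = (-9 - 29 + 841) + 218 = 803 + 218 = 1021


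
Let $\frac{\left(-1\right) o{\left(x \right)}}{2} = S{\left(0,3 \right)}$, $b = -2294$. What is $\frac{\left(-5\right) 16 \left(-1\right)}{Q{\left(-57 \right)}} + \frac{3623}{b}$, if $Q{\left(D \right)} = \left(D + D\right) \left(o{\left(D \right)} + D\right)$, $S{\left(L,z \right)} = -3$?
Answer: $- \frac{10440301}{6668658} \approx -1.5656$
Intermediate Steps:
$o{\left(x \right)} = 6$ ($o{\left(x \right)} = \left(-2\right) \left(-3\right) = 6$)
$Q{\left(D \right)} = 2 D \left(6 + D\right)$ ($Q{\left(D \right)} = \left(D + D\right) \left(6 + D\right) = 2 D \left(6 + D\right)$)
$\frac{\left(-5\right) 16 \left(-1\right)}{Q{\left(-57 \right)}} + \frac{3623}{b} = \frac{\left(-5\right) 16 \left(-1\right)}{2 \left(-57\right) \left(6 - 57\right)} + \frac{3623}{-2294} = \frac{\left(-80\right) \left(-1\right)}{2 \left(-57\right) \left(-51\right)} + 3623 \left(- \frac{1}{2294}\right) = \frac{80}{5814} - \frac{3623}{2294} = 80 \cdot \frac{1}{5814} - \frac{3623}{2294} = \frac{40}{2907} - \frac{3623}{2294} = - \frac{10440301}{6668658}$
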